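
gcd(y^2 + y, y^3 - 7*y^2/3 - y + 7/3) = y + 1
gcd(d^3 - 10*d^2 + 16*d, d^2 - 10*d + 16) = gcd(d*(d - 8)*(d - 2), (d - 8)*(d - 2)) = d^2 - 10*d + 16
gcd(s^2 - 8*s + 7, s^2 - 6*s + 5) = s - 1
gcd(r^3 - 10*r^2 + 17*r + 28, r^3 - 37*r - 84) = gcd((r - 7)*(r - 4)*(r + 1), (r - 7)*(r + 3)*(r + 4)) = r - 7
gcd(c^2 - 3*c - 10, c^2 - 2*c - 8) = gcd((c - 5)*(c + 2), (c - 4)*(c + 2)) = c + 2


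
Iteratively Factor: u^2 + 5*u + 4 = (u + 4)*(u + 1)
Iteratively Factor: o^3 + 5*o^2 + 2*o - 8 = (o + 2)*(o^2 + 3*o - 4) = (o + 2)*(o + 4)*(o - 1)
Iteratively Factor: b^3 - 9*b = (b)*(b^2 - 9) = b*(b + 3)*(b - 3)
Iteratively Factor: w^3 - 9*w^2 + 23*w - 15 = (w - 5)*(w^2 - 4*w + 3) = (w - 5)*(w - 3)*(w - 1)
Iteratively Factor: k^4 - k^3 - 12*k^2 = (k + 3)*(k^3 - 4*k^2) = k*(k + 3)*(k^2 - 4*k) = k^2*(k + 3)*(k - 4)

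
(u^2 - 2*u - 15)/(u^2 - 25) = (u + 3)/(u + 5)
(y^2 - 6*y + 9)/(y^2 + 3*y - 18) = (y - 3)/(y + 6)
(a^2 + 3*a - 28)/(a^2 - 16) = (a + 7)/(a + 4)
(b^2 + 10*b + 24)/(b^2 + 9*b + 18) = (b + 4)/(b + 3)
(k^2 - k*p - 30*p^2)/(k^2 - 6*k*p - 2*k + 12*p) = (k + 5*p)/(k - 2)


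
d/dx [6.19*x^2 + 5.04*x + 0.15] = 12.38*x + 5.04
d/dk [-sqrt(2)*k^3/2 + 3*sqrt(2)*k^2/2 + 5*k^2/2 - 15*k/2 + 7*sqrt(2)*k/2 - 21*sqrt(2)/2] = -3*sqrt(2)*k^2/2 + 3*sqrt(2)*k + 5*k - 15/2 + 7*sqrt(2)/2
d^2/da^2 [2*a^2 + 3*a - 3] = 4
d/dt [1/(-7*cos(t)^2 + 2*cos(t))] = 2*(sin(t)/cos(t)^2 - 7*tan(t))/(7*cos(t) - 2)^2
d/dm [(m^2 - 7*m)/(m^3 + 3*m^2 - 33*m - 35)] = (-m^4 + 14*m^3 - 12*m^2 - 70*m + 245)/(m^6 + 6*m^5 - 57*m^4 - 268*m^3 + 879*m^2 + 2310*m + 1225)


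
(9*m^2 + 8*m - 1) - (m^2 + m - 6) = 8*m^2 + 7*m + 5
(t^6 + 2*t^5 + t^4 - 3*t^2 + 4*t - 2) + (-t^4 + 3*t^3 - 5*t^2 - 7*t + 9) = t^6 + 2*t^5 + 3*t^3 - 8*t^2 - 3*t + 7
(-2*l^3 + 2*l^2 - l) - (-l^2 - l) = -2*l^3 + 3*l^2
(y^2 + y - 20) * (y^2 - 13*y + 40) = y^4 - 12*y^3 + 7*y^2 + 300*y - 800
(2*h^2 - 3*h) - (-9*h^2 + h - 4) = 11*h^2 - 4*h + 4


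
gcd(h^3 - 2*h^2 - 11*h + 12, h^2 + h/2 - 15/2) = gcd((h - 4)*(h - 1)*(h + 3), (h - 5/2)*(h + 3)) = h + 3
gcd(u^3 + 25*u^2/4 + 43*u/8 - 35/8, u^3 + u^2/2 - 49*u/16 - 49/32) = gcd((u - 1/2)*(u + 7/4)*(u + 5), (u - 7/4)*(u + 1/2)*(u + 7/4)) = u + 7/4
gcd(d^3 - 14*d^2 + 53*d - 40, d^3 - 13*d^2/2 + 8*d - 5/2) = d^2 - 6*d + 5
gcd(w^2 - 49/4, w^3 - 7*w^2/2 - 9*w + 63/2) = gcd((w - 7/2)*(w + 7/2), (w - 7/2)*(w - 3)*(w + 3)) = w - 7/2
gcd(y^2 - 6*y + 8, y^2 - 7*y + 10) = y - 2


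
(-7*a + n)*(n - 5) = -7*a*n + 35*a + n^2 - 5*n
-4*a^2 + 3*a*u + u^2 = (-a + u)*(4*a + u)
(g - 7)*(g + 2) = g^2 - 5*g - 14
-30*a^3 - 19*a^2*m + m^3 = (-5*a + m)*(2*a + m)*(3*a + m)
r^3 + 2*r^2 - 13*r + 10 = (r - 2)*(r - 1)*(r + 5)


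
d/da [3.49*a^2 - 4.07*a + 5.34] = 6.98*a - 4.07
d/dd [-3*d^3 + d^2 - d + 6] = -9*d^2 + 2*d - 1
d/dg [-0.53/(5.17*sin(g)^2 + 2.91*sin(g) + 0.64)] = (5.4802*sin(g) + 1.5423)*cos(g)/(5.17*sin(g)^2 + 2.91*sin(g) + 0.64)^2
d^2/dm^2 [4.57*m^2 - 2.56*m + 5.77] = 9.14000000000000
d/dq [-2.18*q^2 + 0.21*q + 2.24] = 0.21 - 4.36*q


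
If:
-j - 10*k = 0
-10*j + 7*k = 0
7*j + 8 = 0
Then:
No Solution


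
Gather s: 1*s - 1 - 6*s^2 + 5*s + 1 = -6*s^2 + 6*s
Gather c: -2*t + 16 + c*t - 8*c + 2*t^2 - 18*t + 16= c*(t - 8) + 2*t^2 - 20*t + 32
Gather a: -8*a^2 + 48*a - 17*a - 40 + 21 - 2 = -8*a^2 + 31*a - 21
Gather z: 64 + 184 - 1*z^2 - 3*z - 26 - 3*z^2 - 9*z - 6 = -4*z^2 - 12*z + 216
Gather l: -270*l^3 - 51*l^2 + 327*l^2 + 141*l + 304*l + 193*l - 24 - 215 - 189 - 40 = -270*l^3 + 276*l^2 + 638*l - 468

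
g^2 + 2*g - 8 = (g - 2)*(g + 4)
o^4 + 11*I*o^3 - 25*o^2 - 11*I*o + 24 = (o - 1)*(o + 1)*(o + 3*I)*(o + 8*I)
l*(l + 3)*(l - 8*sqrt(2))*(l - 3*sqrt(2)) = l^4 - 11*sqrt(2)*l^3 + 3*l^3 - 33*sqrt(2)*l^2 + 48*l^2 + 144*l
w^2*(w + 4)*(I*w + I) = I*w^4 + 5*I*w^3 + 4*I*w^2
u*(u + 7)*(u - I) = u^3 + 7*u^2 - I*u^2 - 7*I*u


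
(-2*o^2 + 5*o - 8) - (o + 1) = -2*o^2 + 4*o - 9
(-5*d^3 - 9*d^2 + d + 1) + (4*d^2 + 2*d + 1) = -5*d^3 - 5*d^2 + 3*d + 2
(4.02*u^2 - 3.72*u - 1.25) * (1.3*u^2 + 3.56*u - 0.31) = 5.226*u^4 + 9.4752*u^3 - 16.1144*u^2 - 3.2968*u + 0.3875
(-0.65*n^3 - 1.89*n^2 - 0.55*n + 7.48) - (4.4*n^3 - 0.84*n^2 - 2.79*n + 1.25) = -5.05*n^3 - 1.05*n^2 + 2.24*n + 6.23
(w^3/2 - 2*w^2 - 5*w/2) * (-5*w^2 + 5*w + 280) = -5*w^5/2 + 25*w^4/2 + 285*w^3/2 - 1145*w^2/2 - 700*w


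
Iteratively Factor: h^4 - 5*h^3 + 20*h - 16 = (h - 1)*(h^3 - 4*h^2 - 4*h + 16) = (h - 1)*(h + 2)*(h^2 - 6*h + 8) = (h - 4)*(h - 1)*(h + 2)*(h - 2)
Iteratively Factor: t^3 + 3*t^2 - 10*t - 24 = (t - 3)*(t^2 + 6*t + 8) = (t - 3)*(t + 2)*(t + 4)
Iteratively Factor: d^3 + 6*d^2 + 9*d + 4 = (d + 1)*(d^2 + 5*d + 4) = (d + 1)*(d + 4)*(d + 1)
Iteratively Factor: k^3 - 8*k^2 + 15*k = (k - 5)*(k^2 - 3*k) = (k - 5)*(k - 3)*(k)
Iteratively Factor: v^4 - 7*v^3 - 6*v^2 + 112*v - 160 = (v - 4)*(v^3 - 3*v^2 - 18*v + 40) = (v - 5)*(v - 4)*(v^2 + 2*v - 8) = (v - 5)*(v - 4)*(v + 4)*(v - 2)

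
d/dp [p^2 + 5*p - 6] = 2*p + 5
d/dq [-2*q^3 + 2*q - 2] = 2 - 6*q^2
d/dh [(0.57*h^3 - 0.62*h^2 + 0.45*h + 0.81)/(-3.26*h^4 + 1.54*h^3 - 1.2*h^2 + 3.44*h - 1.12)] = (1.8582*h^6 - 4.0424*h^5 + 4.6718*h^4 + 13.098*h^3 - 7.2502*h^2 + 3.3328*h - 3.2904)/(10.6276*h^8 - 10.0408*h^7 + 10.1956*h^6 - 26.1248*h^5 + 19.3376*h^4 - 11.7056*h^3 + 14.5216*h^2 - 7.7056*h + 1.2544)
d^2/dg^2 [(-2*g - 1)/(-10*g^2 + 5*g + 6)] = 10*(-12*g*(-10*g^2 + 5*g + 6) - 5*(2*g + 1)*(4*g - 1)^2)/(-10*g^2 + 5*g + 6)^3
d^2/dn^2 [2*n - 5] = 0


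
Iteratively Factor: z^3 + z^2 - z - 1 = (z + 1)*(z^2 - 1) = (z + 1)^2*(z - 1)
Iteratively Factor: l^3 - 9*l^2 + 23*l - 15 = (l - 3)*(l^2 - 6*l + 5) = (l - 3)*(l - 1)*(l - 5)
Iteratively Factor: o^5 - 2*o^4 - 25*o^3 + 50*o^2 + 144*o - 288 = (o - 3)*(o^4 + o^3 - 22*o^2 - 16*o + 96) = (o - 3)*(o - 2)*(o^3 + 3*o^2 - 16*o - 48) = (o - 4)*(o - 3)*(o - 2)*(o^2 + 7*o + 12) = (o - 4)*(o - 3)*(o - 2)*(o + 3)*(o + 4)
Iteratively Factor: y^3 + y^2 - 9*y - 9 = (y + 3)*(y^2 - 2*y - 3) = (y - 3)*(y + 3)*(y + 1)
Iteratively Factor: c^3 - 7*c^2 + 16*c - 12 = (c - 2)*(c^2 - 5*c + 6) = (c - 2)^2*(c - 3)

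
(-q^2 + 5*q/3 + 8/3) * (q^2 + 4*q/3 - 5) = -q^4 + q^3/3 + 89*q^2/9 - 43*q/9 - 40/3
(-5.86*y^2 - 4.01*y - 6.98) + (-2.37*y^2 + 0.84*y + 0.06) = -8.23*y^2 - 3.17*y - 6.92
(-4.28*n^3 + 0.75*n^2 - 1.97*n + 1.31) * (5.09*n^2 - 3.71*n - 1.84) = -21.7852*n^5 + 19.6963*n^4 - 4.9346*n^3 + 12.5966*n^2 - 1.2353*n - 2.4104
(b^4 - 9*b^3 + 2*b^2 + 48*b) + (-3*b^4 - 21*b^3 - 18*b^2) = -2*b^4 - 30*b^3 - 16*b^2 + 48*b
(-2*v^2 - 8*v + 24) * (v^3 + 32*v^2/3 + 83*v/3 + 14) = -2*v^5 - 88*v^4/3 - 350*v^3/3 + 20*v^2/3 + 552*v + 336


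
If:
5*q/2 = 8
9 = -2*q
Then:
No Solution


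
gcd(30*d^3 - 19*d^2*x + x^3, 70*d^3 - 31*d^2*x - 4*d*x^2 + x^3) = -10*d^2 + 3*d*x + x^2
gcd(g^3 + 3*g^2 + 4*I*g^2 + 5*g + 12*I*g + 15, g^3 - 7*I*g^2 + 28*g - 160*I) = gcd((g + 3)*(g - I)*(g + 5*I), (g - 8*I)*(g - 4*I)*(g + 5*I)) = g + 5*I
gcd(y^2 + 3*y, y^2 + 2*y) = y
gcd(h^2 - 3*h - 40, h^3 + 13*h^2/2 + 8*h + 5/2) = h + 5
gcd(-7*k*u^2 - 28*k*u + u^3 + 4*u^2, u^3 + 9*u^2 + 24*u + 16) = u + 4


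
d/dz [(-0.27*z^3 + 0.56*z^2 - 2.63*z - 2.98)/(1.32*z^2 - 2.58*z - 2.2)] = (-0.3564*z^4 + 1.3932*z^3 + 3.8088*z^2 + 5.4032*z - 1.9024)/(1.7424*z^4 - 6.8112*z^3 + 0.8484*z^2 + 11.352*z + 4.84)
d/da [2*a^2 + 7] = 4*a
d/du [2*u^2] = 4*u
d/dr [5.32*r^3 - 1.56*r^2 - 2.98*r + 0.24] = 15.96*r^2 - 3.12*r - 2.98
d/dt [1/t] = -1/t^2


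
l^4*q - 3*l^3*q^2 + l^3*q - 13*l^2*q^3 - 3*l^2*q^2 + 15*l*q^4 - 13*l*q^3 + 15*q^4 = (l - 5*q)*(l - q)*(l + 3*q)*(l*q + q)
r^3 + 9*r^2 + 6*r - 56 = (r - 2)*(r + 4)*(r + 7)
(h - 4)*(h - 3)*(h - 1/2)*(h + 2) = h^4 - 11*h^3/2 + h^2/2 + 25*h - 12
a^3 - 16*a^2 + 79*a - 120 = (a - 8)*(a - 5)*(a - 3)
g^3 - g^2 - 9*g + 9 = (g - 3)*(g - 1)*(g + 3)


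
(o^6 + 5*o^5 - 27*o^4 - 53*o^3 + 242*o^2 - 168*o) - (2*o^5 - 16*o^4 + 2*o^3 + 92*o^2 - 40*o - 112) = o^6 + 3*o^5 - 11*o^4 - 55*o^3 + 150*o^2 - 128*o + 112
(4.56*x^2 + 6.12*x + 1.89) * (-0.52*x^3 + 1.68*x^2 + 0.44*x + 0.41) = -2.3712*x^5 + 4.4784*x^4 + 11.3052*x^3 + 7.7376*x^2 + 3.3408*x + 0.7749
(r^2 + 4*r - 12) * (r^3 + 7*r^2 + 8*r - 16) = r^5 + 11*r^4 + 24*r^3 - 68*r^2 - 160*r + 192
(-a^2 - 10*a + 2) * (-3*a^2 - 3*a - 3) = 3*a^4 + 33*a^3 + 27*a^2 + 24*a - 6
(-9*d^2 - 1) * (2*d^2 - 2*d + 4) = -18*d^4 + 18*d^3 - 38*d^2 + 2*d - 4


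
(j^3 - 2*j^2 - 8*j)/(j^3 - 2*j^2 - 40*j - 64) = j*(j - 4)/(j^2 - 4*j - 32)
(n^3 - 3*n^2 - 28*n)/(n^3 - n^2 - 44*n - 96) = n*(n - 7)/(n^2 - 5*n - 24)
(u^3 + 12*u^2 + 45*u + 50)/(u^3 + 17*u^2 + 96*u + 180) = (u^2 + 7*u + 10)/(u^2 + 12*u + 36)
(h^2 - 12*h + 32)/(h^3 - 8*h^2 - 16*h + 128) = 1/(h + 4)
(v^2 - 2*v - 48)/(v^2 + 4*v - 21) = (v^2 - 2*v - 48)/(v^2 + 4*v - 21)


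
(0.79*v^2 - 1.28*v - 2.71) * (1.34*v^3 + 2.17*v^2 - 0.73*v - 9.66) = 1.0586*v^5 - 0.000900000000000123*v^4 - 6.9857*v^3 - 12.5777*v^2 + 14.3431*v + 26.1786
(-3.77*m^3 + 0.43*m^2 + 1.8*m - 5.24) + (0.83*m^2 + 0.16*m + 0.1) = -3.77*m^3 + 1.26*m^2 + 1.96*m - 5.14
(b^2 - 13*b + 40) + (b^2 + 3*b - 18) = 2*b^2 - 10*b + 22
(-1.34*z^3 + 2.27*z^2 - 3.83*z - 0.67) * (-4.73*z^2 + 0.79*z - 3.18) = 6.3382*z^5 - 11.7957*z^4 + 24.1704*z^3 - 7.0752*z^2 + 11.6501*z + 2.1306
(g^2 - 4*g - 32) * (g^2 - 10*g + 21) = g^4 - 14*g^3 + 29*g^2 + 236*g - 672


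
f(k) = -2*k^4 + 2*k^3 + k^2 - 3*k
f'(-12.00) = 14661.00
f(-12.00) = -44748.00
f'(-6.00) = 1929.00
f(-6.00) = -2970.00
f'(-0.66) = 0.59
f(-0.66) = 1.46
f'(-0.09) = -3.13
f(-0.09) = 0.28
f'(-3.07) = 278.88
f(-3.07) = -216.89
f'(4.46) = -584.46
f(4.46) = -607.41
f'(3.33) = -225.21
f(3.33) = -170.98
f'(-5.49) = 1490.61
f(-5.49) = -2101.18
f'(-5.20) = 1273.70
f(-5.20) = -1700.90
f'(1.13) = -4.62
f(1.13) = -2.49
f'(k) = -8*k^3 + 6*k^2 + 2*k - 3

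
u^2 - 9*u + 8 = (u - 8)*(u - 1)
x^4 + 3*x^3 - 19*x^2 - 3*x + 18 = (x - 3)*(x - 1)*(x + 1)*(x + 6)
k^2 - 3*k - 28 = (k - 7)*(k + 4)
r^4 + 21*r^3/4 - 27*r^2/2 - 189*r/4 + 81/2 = (r - 3)*(r - 3/4)*(r + 3)*(r + 6)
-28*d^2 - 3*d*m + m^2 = (-7*d + m)*(4*d + m)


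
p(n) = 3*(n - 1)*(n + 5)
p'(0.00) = 12.00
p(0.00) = -15.00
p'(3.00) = 30.00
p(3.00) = 48.00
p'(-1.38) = 3.72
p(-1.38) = -25.85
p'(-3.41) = -8.46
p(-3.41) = -21.04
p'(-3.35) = -8.10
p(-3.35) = -21.53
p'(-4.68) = -16.08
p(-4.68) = -5.45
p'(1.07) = 18.42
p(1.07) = 1.27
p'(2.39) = 26.34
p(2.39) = 30.82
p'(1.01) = 18.06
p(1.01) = 0.18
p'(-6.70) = -28.20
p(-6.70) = 39.27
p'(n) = 6*n + 12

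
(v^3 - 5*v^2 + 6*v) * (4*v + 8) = 4*v^4 - 12*v^3 - 16*v^2 + 48*v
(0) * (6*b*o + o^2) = 0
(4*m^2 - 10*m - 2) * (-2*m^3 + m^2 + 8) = -8*m^5 + 24*m^4 - 6*m^3 + 30*m^2 - 80*m - 16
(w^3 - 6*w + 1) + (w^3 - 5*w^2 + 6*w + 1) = 2*w^3 - 5*w^2 + 2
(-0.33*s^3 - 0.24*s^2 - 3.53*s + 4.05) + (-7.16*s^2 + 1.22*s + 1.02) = -0.33*s^3 - 7.4*s^2 - 2.31*s + 5.07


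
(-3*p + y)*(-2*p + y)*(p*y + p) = 6*p^3*y + 6*p^3 - 5*p^2*y^2 - 5*p^2*y + p*y^3 + p*y^2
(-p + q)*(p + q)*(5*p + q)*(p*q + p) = -5*p^4*q - 5*p^4 - p^3*q^2 - p^3*q + 5*p^2*q^3 + 5*p^2*q^2 + p*q^4 + p*q^3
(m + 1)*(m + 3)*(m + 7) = m^3 + 11*m^2 + 31*m + 21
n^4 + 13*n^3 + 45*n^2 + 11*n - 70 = (n - 1)*(n + 2)*(n + 5)*(n + 7)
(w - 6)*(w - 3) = w^2 - 9*w + 18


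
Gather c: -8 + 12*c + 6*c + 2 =18*c - 6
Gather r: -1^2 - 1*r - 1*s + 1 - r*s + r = -r*s - s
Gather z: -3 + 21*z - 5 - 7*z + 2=14*z - 6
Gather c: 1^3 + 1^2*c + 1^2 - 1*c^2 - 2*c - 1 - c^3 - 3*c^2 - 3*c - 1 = -c^3 - 4*c^2 - 4*c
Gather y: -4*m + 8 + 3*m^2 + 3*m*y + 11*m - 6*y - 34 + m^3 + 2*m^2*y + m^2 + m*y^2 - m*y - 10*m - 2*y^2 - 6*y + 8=m^3 + 4*m^2 - 3*m + y^2*(m - 2) + y*(2*m^2 + 2*m - 12) - 18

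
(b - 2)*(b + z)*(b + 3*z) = b^3 + 4*b^2*z - 2*b^2 + 3*b*z^2 - 8*b*z - 6*z^2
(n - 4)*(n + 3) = n^2 - n - 12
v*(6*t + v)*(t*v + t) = 6*t^2*v^2 + 6*t^2*v + t*v^3 + t*v^2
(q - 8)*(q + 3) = q^2 - 5*q - 24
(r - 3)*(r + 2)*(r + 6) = r^3 + 5*r^2 - 12*r - 36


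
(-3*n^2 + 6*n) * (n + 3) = -3*n^3 - 3*n^2 + 18*n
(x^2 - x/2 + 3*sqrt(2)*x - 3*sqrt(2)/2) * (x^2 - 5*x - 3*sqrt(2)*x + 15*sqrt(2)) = x^4 - 11*x^3/2 - 31*x^2/2 + 99*x - 45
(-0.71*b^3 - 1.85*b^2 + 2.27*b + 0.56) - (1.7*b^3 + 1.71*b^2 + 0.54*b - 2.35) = -2.41*b^3 - 3.56*b^2 + 1.73*b + 2.91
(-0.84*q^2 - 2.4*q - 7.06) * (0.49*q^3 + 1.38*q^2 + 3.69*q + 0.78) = -0.4116*q^5 - 2.3352*q^4 - 9.871*q^3 - 19.254*q^2 - 27.9234*q - 5.5068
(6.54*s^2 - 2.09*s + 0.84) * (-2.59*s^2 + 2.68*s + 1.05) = -16.9386*s^4 + 22.9403*s^3 - 0.909799999999999*s^2 + 0.0566999999999998*s + 0.882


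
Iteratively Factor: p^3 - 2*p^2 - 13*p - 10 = (p + 1)*(p^2 - 3*p - 10) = (p - 5)*(p + 1)*(p + 2)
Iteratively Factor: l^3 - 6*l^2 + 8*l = (l)*(l^2 - 6*l + 8) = l*(l - 2)*(l - 4)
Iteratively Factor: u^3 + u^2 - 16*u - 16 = (u - 4)*(u^2 + 5*u + 4) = (u - 4)*(u + 1)*(u + 4)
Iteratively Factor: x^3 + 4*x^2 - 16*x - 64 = (x + 4)*(x^2 - 16) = (x + 4)^2*(x - 4)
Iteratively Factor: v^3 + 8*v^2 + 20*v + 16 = (v + 4)*(v^2 + 4*v + 4) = (v + 2)*(v + 4)*(v + 2)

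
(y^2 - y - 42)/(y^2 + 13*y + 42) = (y - 7)/(y + 7)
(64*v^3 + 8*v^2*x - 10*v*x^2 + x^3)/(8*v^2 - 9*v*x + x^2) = (-8*v^2 - 2*v*x + x^2)/(-v + x)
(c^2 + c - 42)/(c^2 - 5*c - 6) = (c + 7)/(c + 1)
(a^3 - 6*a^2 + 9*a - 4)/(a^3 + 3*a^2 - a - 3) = (a^2 - 5*a + 4)/(a^2 + 4*a + 3)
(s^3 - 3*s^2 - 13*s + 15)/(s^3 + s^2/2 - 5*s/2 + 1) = 2*(s^2 - 2*s - 15)/(2*s^2 + 3*s - 2)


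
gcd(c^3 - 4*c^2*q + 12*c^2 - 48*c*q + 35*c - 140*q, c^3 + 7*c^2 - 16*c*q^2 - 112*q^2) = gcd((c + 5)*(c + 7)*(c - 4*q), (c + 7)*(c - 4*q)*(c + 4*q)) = -c^2 + 4*c*q - 7*c + 28*q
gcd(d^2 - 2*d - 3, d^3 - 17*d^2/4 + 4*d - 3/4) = d - 3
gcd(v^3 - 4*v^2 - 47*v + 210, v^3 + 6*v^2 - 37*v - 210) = v^2 + v - 42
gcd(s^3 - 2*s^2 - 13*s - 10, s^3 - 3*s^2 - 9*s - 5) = s^2 - 4*s - 5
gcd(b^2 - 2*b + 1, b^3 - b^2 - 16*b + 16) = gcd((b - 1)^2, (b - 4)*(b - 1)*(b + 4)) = b - 1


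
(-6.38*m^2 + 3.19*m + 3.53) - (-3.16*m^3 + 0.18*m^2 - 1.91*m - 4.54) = 3.16*m^3 - 6.56*m^2 + 5.1*m + 8.07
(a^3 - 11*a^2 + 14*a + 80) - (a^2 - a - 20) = a^3 - 12*a^2 + 15*a + 100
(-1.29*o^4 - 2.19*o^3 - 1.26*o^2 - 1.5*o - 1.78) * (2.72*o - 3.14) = -3.5088*o^5 - 1.9062*o^4 + 3.4494*o^3 - 0.1236*o^2 - 0.131600000000001*o + 5.5892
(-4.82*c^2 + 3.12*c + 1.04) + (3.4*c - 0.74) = -4.82*c^2 + 6.52*c + 0.3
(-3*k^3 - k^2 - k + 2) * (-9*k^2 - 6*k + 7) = 27*k^5 + 27*k^4 - 6*k^3 - 19*k^2 - 19*k + 14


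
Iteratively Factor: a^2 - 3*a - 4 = (a + 1)*(a - 4)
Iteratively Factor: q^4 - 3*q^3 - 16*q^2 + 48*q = (q)*(q^3 - 3*q^2 - 16*q + 48) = q*(q - 3)*(q^2 - 16) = q*(q - 4)*(q - 3)*(q + 4)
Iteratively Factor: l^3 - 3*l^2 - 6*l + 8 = (l - 1)*(l^2 - 2*l - 8) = (l - 1)*(l + 2)*(l - 4)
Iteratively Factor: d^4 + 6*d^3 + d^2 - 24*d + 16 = (d + 4)*(d^3 + 2*d^2 - 7*d + 4) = (d - 1)*(d + 4)*(d^2 + 3*d - 4) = (d - 1)*(d + 4)^2*(d - 1)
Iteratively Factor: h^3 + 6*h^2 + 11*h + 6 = (h + 1)*(h^2 + 5*h + 6) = (h + 1)*(h + 3)*(h + 2)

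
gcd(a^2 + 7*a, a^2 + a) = a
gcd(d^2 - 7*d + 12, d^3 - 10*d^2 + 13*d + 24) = d - 3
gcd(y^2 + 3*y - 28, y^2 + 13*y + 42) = y + 7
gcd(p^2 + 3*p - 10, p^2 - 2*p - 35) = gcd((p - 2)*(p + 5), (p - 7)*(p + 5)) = p + 5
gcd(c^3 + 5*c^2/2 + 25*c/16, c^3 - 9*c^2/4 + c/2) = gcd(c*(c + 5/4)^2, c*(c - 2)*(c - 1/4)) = c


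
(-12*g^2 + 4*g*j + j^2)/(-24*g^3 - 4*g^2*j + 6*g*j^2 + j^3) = 1/(2*g + j)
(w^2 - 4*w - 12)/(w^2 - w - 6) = (w - 6)/(w - 3)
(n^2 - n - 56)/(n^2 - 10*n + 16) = (n + 7)/(n - 2)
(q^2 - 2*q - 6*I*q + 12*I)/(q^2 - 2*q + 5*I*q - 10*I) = (q - 6*I)/(q + 5*I)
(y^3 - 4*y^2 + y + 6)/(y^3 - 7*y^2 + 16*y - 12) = (y + 1)/(y - 2)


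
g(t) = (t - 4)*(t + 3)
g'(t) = 2*t - 1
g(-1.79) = -7.01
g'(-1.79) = -4.58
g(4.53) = 3.99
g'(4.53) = 8.06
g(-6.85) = 41.77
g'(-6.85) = -14.70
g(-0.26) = -11.67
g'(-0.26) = -1.52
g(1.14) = -11.84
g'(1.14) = 1.28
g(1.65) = -10.93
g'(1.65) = 2.30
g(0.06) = -12.06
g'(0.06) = -0.88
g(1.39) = -11.46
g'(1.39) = 1.78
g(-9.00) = 78.00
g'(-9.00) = -19.00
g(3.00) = -6.00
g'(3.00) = 5.00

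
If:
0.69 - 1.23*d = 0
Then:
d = 0.56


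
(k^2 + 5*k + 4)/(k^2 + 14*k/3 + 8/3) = 3*(k + 1)/(3*k + 2)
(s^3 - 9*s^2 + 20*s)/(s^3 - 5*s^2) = (s - 4)/s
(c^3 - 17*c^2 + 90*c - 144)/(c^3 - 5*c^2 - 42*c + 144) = (c - 6)/(c + 6)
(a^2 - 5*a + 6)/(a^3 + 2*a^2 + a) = (a^2 - 5*a + 6)/(a*(a^2 + 2*a + 1))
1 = 1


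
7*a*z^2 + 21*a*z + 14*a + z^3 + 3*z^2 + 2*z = (7*a + z)*(z + 1)*(z + 2)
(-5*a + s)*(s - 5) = -5*a*s + 25*a + s^2 - 5*s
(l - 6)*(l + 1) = l^2 - 5*l - 6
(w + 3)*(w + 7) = w^2 + 10*w + 21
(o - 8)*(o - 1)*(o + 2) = o^3 - 7*o^2 - 10*o + 16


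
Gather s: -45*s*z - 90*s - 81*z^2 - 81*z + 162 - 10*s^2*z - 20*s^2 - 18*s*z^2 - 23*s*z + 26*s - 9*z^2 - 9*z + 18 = s^2*(-10*z - 20) + s*(-18*z^2 - 68*z - 64) - 90*z^2 - 90*z + 180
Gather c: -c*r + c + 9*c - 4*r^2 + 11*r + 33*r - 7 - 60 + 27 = c*(10 - r) - 4*r^2 + 44*r - 40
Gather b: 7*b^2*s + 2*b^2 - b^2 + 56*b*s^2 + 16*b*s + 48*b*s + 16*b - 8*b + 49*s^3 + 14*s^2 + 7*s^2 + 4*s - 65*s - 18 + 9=b^2*(7*s + 1) + b*(56*s^2 + 64*s + 8) + 49*s^3 + 21*s^2 - 61*s - 9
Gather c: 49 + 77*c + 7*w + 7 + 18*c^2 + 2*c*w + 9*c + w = 18*c^2 + c*(2*w + 86) + 8*w + 56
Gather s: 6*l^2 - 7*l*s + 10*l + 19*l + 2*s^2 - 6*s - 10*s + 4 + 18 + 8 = 6*l^2 + 29*l + 2*s^2 + s*(-7*l - 16) + 30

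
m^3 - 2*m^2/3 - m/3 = m*(m - 1)*(m + 1/3)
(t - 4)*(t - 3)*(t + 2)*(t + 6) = t^4 + t^3 - 32*t^2 + 12*t + 144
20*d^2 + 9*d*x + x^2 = (4*d + x)*(5*d + x)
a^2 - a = a*(a - 1)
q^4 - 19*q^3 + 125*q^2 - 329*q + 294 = (q - 7)^2*(q - 3)*(q - 2)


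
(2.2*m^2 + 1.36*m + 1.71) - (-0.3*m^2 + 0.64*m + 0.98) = 2.5*m^2 + 0.72*m + 0.73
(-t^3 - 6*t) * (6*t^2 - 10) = -6*t^5 - 26*t^3 + 60*t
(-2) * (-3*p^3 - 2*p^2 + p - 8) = 6*p^3 + 4*p^2 - 2*p + 16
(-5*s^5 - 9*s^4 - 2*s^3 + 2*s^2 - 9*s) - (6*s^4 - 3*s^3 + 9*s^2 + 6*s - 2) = -5*s^5 - 15*s^4 + s^3 - 7*s^2 - 15*s + 2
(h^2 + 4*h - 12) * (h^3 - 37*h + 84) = h^5 + 4*h^4 - 49*h^3 - 64*h^2 + 780*h - 1008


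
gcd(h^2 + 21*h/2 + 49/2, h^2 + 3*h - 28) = h + 7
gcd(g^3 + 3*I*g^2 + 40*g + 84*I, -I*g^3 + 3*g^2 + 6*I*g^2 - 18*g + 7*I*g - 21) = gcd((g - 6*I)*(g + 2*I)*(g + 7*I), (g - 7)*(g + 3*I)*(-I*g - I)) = 1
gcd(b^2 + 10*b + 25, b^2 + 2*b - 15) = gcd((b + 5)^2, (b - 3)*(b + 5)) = b + 5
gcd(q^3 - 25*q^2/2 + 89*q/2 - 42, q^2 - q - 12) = q - 4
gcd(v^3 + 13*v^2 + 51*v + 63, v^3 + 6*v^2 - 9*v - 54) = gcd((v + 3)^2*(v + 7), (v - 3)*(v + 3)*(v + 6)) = v + 3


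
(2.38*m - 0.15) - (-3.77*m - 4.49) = 6.15*m + 4.34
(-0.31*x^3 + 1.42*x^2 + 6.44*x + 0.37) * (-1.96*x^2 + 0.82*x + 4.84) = 0.6076*x^5 - 3.0374*x^4 - 12.9584*x^3 + 11.4284*x^2 + 31.473*x + 1.7908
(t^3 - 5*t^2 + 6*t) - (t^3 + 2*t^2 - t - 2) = -7*t^2 + 7*t + 2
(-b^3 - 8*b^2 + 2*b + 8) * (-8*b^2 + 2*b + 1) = 8*b^5 + 62*b^4 - 33*b^3 - 68*b^2 + 18*b + 8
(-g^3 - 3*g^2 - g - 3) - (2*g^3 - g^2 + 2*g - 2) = -3*g^3 - 2*g^2 - 3*g - 1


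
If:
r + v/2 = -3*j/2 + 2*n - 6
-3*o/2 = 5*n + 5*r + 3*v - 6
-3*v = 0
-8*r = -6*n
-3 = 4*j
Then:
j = -3/4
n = 39/10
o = -75/4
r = 117/40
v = 0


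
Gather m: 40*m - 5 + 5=40*m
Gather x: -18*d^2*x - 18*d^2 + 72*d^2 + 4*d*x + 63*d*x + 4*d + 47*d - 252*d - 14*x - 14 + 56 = 54*d^2 - 201*d + x*(-18*d^2 + 67*d - 14) + 42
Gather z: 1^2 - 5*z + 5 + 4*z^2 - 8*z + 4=4*z^2 - 13*z + 10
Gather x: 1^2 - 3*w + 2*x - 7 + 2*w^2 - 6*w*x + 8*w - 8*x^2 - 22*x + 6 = 2*w^2 + 5*w - 8*x^2 + x*(-6*w - 20)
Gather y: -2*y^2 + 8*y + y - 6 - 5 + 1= -2*y^2 + 9*y - 10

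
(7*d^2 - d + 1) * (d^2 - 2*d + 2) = 7*d^4 - 15*d^3 + 17*d^2 - 4*d + 2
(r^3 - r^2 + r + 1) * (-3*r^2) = -3*r^5 + 3*r^4 - 3*r^3 - 3*r^2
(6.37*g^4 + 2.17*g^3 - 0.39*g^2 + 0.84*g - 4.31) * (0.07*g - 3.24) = 0.4459*g^5 - 20.4869*g^4 - 7.0581*g^3 + 1.3224*g^2 - 3.0233*g + 13.9644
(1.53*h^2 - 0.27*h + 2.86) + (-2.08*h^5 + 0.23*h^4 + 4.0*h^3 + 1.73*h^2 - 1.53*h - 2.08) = -2.08*h^5 + 0.23*h^4 + 4.0*h^3 + 3.26*h^2 - 1.8*h + 0.78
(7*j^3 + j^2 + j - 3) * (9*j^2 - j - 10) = 63*j^5 + 2*j^4 - 62*j^3 - 38*j^2 - 7*j + 30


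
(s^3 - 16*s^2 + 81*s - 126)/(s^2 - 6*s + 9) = (s^2 - 13*s + 42)/(s - 3)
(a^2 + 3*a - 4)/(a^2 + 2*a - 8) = (a - 1)/(a - 2)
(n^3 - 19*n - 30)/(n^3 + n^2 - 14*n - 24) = (n - 5)/(n - 4)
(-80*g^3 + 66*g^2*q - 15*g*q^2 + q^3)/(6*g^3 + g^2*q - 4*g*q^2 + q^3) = (40*g^2 - 13*g*q + q^2)/(-3*g^2 - 2*g*q + q^2)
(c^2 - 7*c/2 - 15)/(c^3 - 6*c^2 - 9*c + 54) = (c + 5/2)/(c^2 - 9)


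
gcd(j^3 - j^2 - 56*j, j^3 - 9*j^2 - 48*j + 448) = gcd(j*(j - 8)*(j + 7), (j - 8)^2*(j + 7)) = j^2 - j - 56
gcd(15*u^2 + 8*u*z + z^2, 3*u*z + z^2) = 3*u + z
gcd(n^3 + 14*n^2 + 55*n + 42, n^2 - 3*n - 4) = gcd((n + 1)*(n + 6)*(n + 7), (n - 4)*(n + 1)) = n + 1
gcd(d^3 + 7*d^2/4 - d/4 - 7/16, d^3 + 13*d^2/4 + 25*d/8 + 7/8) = d^2 + 9*d/4 + 7/8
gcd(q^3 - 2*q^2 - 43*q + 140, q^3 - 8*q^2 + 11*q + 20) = q^2 - 9*q + 20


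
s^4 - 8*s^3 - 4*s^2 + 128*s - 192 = (s - 6)*(s - 4)*(s - 2)*(s + 4)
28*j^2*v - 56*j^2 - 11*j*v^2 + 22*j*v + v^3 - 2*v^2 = (-7*j + v)*(-4*j + v)*(v - 2)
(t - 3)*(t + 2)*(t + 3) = t^3 + 2*t^2 - 9*t - 18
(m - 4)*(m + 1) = m^2 - 3*m - 4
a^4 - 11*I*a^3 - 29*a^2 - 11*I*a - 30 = (a - 6*I)*(a - 5*I)*(a - I)*(a + I)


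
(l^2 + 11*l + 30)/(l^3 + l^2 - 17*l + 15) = (l + 6)/(l^2 - 4*l + 3)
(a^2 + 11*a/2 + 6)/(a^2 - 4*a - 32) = (a + 3/2)/(a - 8)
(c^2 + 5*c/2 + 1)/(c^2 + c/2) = (c + 2)/c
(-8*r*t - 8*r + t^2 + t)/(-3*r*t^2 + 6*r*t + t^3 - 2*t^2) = (8*r*t + 8*r - t^2 - t)/(t*(3*r*t - 6*r - t^2 + 2*t))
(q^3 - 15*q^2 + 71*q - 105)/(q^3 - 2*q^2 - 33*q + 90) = (q - 7)/(q + 6)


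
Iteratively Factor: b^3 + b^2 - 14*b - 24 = (b - 4)*(b^2 + 5*b + 6) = (b - 4)*(b + 3)*(b + 2)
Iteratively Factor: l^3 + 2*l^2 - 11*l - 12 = (l + 4)*(l^2 - 2*l - 3) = (l + 1)*(l + 4)*(l - 3)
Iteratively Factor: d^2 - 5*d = (d - 5)*(d)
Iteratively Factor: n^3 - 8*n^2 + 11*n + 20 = (n - 5)*(n^2 - 3*n - 4) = (n - 5)*(n + 1)*(n - 4)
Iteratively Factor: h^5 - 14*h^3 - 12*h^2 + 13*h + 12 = (h + 1)*(h^4 - h^3 - 13*h^2 + h + 12) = (h - 1)*(h + 1)*(h^3 - 13*h - 12) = (h - 4)*(h - 1)*(h + 1)*(h^2 + 4*h + 3) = (h - 4)*(h - 1)*(h + 1)*(h + 3)*(h + 1)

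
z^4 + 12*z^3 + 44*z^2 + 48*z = z*(z + 2)*(z + 4)*(z + 6)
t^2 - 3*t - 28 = (t - 7)*(t + 4)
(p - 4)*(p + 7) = p^2 + 3*p - 28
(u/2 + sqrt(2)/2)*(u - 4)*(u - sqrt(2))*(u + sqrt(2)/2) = u^4/2 - 2*u^3 + sqrt(2)*u^3/4 - sqrt(2)*u^2 - u^2 - sqrt(2)*u/2 + 4*u + 2*sqrt(2)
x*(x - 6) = x^2 - 6*x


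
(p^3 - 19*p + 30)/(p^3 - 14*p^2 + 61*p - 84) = (p^2 + 3*p - 10)/(p^2 - 11*p + 28)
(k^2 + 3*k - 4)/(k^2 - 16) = (k - 1)/(k - 4)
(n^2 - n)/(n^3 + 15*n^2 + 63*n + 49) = n*(n - 1)/(n^3 + 15*n^2 + 63*n + 49)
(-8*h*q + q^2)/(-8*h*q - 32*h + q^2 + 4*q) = q/(q + 4)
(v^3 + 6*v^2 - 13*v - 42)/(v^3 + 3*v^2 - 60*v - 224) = (v^2 - v - 6)/(v^2 - 4*v - 32)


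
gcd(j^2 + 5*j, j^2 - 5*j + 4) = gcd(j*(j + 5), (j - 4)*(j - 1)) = 1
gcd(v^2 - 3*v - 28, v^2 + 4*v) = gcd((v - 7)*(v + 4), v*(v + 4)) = v + 4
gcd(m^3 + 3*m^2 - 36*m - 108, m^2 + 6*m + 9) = m + 3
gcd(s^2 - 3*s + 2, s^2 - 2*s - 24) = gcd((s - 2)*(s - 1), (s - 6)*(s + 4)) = 1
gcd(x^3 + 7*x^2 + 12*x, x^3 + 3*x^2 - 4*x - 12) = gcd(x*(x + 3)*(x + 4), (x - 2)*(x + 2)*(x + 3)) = x + 3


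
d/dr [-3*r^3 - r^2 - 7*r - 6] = -9*r^2 - 2*r - 7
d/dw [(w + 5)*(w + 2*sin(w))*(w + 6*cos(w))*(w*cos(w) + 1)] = -(w + 5)*(w + 2*sin(w))*(w + 6*cos(w))*(w*sin(w) - cos(w)) - (w + 5)*(w + 2*sin(w))*(w*cos(w) + 1)*(6*sin(w) - 1) + (w + 5)*(w + 6*cos(w))*(w*cos(w) + 1)*(2*cos(w) + 1) + (w + 2*sin(w))*(w + 6*cos(w))*(w*cos(w) + 1)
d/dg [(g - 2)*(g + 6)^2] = (g + 6)*(3*g + 2)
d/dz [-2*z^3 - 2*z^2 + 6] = 2*z*(-3*z - 2)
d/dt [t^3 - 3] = 3*t^2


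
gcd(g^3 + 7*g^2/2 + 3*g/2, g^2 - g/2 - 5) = 1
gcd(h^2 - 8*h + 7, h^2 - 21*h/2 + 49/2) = h - 7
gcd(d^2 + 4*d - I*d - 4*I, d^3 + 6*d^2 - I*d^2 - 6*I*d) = d - I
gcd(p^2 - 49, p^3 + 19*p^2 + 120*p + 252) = p + 7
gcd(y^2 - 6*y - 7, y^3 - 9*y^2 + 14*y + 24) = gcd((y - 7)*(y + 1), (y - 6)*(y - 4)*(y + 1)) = y + 1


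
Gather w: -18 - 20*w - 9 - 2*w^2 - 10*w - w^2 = -3*w^2 - 30*w - 27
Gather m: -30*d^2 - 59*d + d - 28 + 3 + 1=-30*d^2 - 58*d - 24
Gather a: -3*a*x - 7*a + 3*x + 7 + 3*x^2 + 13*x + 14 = a*(-3*x - 7) + 3*x^2 + 16*x + 21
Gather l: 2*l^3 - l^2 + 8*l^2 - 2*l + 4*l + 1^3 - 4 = 2*l^3 + 7*l^2 + 2*l - 3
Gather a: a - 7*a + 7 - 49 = -6*a - 42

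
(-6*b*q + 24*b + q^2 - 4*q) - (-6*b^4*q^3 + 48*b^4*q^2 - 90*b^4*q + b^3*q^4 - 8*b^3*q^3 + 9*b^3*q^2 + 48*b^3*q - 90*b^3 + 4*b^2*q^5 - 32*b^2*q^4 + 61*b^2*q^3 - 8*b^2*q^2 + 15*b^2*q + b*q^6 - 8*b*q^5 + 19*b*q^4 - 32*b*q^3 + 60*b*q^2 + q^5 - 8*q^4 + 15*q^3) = 6*b^4*q^3 - 48*b^4*q^2 + 90*b^4*q - b^3*q^4 + 8*b^3*q^3 - 9*b^3*q^2 - 48*b^3*q + 90*b^3 - 4*b^2*q^5 + 32*b^2*q^4 - 61*b^2*q^3 + 8*b^2*q^2 - 15*b^2*q - b*q^6 + 8*b*q^5 - 19*b*q^4 + 32*b*q^3 - 60*b*q^2 - 6*b*q + 24*b - q^5 + 8*q^4 - 15*q^3 + q^2 - 4*q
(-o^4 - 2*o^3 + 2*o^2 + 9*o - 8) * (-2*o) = 2*o^5 + 4*o^4 - 4*o^3 - 18*o^2 + 16*o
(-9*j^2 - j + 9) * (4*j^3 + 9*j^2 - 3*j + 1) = -36*j^5 - 85*j^4 + 54*j^3 + 75*j^2 - 28*j + 9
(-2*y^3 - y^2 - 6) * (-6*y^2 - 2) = 12*y^5 + 6*y^4 + 4*y^3 + 38*y^2 + 12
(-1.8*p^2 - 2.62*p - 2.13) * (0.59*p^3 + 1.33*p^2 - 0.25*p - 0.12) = -1.062*p^5 - 3.9398*p^4 - 4.2913*p^3 - 1.9619*p^2 + 0.8469*p + 0.2556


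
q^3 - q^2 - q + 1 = (q - 1)^2*(q + 1)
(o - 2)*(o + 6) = o^2 + 4*o - 12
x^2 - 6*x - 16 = (x - 8)*(x + 2)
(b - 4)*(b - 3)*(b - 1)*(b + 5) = b^4 - 3*b^3 - 21*b^2 + 83*b - 60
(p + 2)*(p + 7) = p^2 + 9*p + 14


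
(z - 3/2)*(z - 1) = z^2 - 5*z/2 + 3/2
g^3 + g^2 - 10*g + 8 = (g - 2)*(g - 1)*(g + 4)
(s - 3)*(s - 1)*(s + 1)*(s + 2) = s^4 - s^3 - 7*s^2 + s + 6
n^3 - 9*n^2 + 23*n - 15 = (n - 5)*(n - 3)*(n - 1)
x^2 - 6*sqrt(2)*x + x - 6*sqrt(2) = (x + 1)*(x - 6*sqrt(2))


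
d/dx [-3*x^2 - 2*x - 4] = -6*x - 2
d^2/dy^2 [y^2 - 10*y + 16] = 2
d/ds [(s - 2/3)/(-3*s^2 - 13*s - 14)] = (9*s^2 - 12*s - 68)/(3*(9*s^4 + 78*s^3 + 253*s^2 + 364*s + 196))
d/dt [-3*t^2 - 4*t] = -6*t - 4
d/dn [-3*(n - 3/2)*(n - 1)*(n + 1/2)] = -9*n^2 + 12*n - 3/4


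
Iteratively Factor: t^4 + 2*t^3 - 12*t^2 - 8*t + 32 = (t + 4)*(t^3 - 2*t^2 - 4*t + 8) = (t - 2)*(t + 4)*(t^2 - 4) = (t - 2)*(t + 2)*(t + 4)*(t - 2)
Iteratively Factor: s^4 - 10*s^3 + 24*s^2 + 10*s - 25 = (s - 5)*(s^3 - 5*s^2 - s + 5) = (s - 5)*(s + 1)*(s^2 - 6*s + 5) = (s - 5)^2*(s + 1)*(s - 1)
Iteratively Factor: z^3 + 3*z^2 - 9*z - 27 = (z + 3)*(z^2 - 9) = (z + 3)^2*(z - 3)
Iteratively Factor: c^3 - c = (c)*(c^2 - 1) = c*(c - 1)*(c + 1)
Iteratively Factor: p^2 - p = (p - 1)*(p)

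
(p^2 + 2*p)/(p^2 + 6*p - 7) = p*(p + 2)/(p^2 + 6*p - 7)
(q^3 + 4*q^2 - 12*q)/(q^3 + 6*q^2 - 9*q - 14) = q*(q + 6)/(q^2 + 8*q + 7)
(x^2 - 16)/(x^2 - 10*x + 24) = (x + 4)/(x - 6)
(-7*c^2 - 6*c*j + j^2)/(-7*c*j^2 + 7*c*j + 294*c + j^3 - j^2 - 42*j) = (c + j)/(j^2 - j - 42)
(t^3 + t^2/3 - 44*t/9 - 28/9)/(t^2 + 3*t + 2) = (9*t^2 - 15*t - 14)/(9*(t + 1))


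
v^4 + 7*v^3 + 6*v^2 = v^2*(v + 1)*(v + 6)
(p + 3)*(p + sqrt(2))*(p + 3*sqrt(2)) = p^3 + 3*p^2 + 4*sqrt(2)*p^2 + 6*p + 12*sqrt(2)*p + 18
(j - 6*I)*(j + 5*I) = j^2 - I*j + 30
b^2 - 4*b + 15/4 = (b - 5/2)*(b - 3/2)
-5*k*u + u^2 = u*(-5*k + u)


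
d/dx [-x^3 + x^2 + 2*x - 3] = -3*x^2 + 2*x + 2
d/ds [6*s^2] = 12*s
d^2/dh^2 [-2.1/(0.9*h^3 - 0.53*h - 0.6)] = (11.34*h*(-0.9*h^3 + 0.53*h + 0.6) + 2.1*(2.7*h^2 - 0.53)*(5.4*h^2 - 1.06))/(-0.9*h^3 + 0.53*h + 0.6)^3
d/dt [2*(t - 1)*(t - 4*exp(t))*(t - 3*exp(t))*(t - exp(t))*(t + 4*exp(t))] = -8*t^4*exp(t) + 10*t^4 - 52*t^3*exp(2*t) - 24*t^3*exp(t) - 8*t^3 + 384*t^2*exp(3*t) - 26*t^2*exp(2*t) + 24*t^2*exp(t) - 384*t*exp(4*t) - 128*t*exp(3*t) + 52*t*exp(2*t) + 288*exp(4*t) - 128*exp(3*t)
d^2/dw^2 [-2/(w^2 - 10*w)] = 4*(w*(w - 10) - 4*(w - 5)^2)/(w^3*(w - 10)^3)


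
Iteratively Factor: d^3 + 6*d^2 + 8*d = (d + 2)*(d^2 + 4*d) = d*(d + 2)*(d + 4)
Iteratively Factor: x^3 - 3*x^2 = (x)*(x^2 - 3*x) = x^2*(x - 3)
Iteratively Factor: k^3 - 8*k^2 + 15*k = (k - 3)*(k^2 - 5*k) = k*(k - 3)*(k - 5)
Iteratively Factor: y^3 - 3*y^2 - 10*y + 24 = (y - 4)*(y^2 + y - 6) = (y - 4)*(y + 3)*(y - 2)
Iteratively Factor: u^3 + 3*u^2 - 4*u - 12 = (u + 3)*(u^2 - 4) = (u - 2)*(u + 3)*(u + 2)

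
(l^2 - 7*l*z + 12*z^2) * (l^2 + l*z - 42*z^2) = l^4 - 6*l^3*z - 37*l^2*z^2 + 306*l*z^3 - 504*z^4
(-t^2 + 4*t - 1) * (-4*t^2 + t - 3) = 4*t^4 - 17*t^3 + 11*t^2 - 13*t + 3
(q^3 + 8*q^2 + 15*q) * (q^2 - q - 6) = q^5 + 7*q^4 + q^3 - 63*q^2 - 90*q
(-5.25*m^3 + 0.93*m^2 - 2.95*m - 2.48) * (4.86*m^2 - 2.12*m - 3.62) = -25.515*m^5 + 15.6498*m^4 + 2.6964*m^3 - 9.1654*m^2 + 15.9366*m + 8.9776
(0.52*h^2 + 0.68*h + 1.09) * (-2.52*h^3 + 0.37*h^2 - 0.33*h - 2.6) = -1.3104*h^5 - 1.5212*h^4 - 2.6668*h^3 - 1.1731*h^2 - 2.1277*h - 2.834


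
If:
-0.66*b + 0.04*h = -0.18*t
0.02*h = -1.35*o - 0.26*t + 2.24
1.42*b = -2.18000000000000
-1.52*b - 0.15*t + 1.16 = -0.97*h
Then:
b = -1.54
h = -4.32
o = 2.62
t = -4.67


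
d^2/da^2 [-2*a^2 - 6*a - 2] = -4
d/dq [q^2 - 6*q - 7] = 2*q - 6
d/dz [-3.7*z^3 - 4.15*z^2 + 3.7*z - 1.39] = -11.1*z^2 - 8.3*z + 3.7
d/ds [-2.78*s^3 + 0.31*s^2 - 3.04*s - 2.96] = -8.34*s^2 + 0.62*s - 3.04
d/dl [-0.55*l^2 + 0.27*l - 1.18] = 0.27 - 1.1*l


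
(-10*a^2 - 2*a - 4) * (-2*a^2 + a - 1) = 20*a^4 - 6*a^3 + 16*a^2 - 2*a + 4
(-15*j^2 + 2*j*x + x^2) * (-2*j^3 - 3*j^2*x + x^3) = 30*j^5 + 41*j^4*x - 8*j^3*x^2 - 18*j^2*x^3 + 2*j*x^4 + x^5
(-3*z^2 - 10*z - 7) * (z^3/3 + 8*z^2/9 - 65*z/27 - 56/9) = -z^5 - 6*z^4 - 4*z^3 + 986*z^2/27 + 2135*z/27 + 392/9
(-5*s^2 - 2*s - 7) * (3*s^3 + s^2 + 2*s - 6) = -15*s^5 - 11*s^4 - 33*s^3 + 19*s^2 - 2*s + 42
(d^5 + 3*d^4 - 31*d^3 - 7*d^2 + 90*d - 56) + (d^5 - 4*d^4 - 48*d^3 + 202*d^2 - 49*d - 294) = 2*d^5 - d^4 - 79*d^3 + 195*d^2 + 41*d - 350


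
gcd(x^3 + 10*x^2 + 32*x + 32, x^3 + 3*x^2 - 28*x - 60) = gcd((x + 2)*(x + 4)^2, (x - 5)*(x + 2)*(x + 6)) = x + 2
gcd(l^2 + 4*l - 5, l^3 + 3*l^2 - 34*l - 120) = l + 5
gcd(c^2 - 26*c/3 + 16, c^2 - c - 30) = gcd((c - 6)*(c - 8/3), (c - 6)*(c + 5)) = c - 6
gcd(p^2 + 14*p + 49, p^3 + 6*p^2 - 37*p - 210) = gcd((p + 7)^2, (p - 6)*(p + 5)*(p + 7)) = p + 7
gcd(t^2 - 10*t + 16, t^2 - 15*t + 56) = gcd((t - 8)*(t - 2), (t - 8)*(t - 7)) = t - 8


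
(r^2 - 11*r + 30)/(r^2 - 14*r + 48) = (r - 5)/(r - 8)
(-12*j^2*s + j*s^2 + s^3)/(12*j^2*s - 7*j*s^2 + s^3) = (4*j + s)/(-4*j + s)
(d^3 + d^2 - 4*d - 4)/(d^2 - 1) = (d^2 - 4)/(d - 1)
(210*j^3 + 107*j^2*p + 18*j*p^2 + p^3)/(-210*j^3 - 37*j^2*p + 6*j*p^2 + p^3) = (6*j + p)/(-6*j + p)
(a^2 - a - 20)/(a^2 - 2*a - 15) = (a + 4)/(a + 3)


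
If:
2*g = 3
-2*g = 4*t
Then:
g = 3/2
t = -3/4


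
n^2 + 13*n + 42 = (n + 6)*(n + 7)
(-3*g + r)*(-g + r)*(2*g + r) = 6*g^3 - 5*g^2*r - 2*g*r^2 + r^3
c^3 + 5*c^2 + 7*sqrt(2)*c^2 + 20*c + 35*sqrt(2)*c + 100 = (c + 5)*(c + 2*sqrt(2))*(c + 5*sqrt(2))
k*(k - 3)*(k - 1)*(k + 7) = k^4 + 3*k^3 - 25*k^2 + 21*k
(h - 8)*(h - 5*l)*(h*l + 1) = h^3*l - 5*h^2*l^2 - 8*h^2*l + h^2 + 40*h*l^2 - 5*h*l - 8*h + 40*l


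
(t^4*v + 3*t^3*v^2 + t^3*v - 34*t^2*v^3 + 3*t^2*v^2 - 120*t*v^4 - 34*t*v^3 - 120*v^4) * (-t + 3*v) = -t^5*v - t^4*v + 43*t^3*v^3 + 18*t^2*v^4 + 43*t^2*v^3 - 360*t*v^5 + 18*t*v^4 - 360*v^5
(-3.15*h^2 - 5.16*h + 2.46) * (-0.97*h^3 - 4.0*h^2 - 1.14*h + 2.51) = 3.0555*h^5 + 17.6052*h^4 + 21.8448*h^3 - 11.8641*h^2 - 15.756*h + 6.1746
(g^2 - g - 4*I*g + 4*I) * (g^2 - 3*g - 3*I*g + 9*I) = g^4 - 4*g^3 - 7*I*g^3 - 9*g^2 + 28*I*g^2 + 48*g - 21*I*g - 36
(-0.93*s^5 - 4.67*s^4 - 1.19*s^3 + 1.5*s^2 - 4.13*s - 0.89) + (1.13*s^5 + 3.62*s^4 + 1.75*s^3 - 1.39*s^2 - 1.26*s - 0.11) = 0.2*s^5 - 1.05*s^4 + 0.56*s^3 + 0.11*s^2 - 5.39*s - 1.0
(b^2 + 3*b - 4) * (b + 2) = b^3 + 5*b^2 + 2*b - 8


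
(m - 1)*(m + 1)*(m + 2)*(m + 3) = m^4 + 5*m^3 + 5*m^2 - 5*m - 6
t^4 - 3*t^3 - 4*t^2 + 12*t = t*(t - 3)*(t - 2)*(t + 2)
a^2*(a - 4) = a^3 - 4*a^2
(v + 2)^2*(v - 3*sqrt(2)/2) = v^3 - 3*sqrt(2)*v^2/2 + 4*v^2 - 6*sqrt(2)*v + 4*v - 6*sqrt(2)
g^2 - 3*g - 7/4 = (g - 7/2)*(g + 1/2)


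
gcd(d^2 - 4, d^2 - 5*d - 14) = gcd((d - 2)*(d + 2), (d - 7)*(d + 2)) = d + 2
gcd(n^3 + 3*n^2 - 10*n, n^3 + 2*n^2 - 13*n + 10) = n^2 + 3*n - 10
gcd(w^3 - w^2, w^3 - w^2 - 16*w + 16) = w - 1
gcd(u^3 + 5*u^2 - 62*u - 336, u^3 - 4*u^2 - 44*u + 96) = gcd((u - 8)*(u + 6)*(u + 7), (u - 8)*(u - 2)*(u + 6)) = u^2 - 2*u - 48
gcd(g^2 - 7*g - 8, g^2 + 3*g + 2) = g + 1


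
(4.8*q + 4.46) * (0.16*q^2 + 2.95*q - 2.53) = 0.768*q^3 + 14.8736*q^2 + 1.013*q - 11.2838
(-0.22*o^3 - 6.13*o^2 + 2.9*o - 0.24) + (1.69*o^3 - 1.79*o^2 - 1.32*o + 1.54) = 1.47*o^3 - 7.92*o^2 + 1.58*o + 1.3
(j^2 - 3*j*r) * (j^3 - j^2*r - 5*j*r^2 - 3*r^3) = j^5 - 4*j^4*r - 2*j^3*r^2 + 12*j^2*r^3 + 9*j*r^4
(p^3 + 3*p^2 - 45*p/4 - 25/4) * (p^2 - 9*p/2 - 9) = p^5 - 3*p^4/2 - 135*p^3/4 + 139*p^2/8 + 1035*p/8 + 225/4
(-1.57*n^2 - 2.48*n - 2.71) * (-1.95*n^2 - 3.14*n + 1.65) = 3.0615*n^4 + 9.7658*n^3 + 10.4812*n^2 + 4.4174*n - 4.4715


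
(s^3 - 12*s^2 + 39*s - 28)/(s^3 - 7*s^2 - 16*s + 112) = (s - 1)/(s + 4)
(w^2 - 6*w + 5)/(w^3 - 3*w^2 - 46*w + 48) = (w - 5)/(w^2 - 2*w - 48)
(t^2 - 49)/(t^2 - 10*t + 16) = (t^2 - 49)/(t^2 - 10*t + 16)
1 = 1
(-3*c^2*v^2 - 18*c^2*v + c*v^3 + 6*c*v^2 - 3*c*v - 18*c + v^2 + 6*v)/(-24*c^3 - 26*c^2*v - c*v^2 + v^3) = (3*c^2*v^2 + 18*c^2*v - c*v^3 - 6*c*v^2 + 3*c*v + 18*c - v^2 - 6*v)/(24*c^3 + 26*c^2*v + c*v^2 - v^3)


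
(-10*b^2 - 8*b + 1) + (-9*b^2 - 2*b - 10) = -19*b^2 - 10*b - 9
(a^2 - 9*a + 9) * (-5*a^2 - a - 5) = -5*a^4 + 44*a^3 - 41*a^2 + 36*a - 45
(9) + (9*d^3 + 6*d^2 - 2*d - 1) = 9*d^3 + 6*d^2 - 2*d + 8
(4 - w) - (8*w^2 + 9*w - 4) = -8*w^2 - 10*w + 8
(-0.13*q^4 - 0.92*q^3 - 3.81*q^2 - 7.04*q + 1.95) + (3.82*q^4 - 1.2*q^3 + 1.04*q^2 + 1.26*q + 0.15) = 3.69*q^4 - 2.12*q^3 - 2.77*q^2 - 5.78*q + 2.1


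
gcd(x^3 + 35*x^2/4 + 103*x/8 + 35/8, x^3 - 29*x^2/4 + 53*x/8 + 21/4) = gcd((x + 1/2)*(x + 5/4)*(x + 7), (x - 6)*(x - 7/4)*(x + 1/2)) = x + 1/2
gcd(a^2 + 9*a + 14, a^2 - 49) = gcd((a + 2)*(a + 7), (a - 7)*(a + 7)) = a + 7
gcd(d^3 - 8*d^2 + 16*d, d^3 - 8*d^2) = d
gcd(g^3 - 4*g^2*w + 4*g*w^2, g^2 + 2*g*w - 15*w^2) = 1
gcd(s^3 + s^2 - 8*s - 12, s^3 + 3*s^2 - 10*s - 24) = s^2 - s - 6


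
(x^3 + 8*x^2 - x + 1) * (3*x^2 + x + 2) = 3*x^5 + 25*x^4 + 7*x^3 + 18*x^2 - x + 2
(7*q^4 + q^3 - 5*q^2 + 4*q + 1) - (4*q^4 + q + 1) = 3*q^4 + q^3 - 5*q^2 + 3*q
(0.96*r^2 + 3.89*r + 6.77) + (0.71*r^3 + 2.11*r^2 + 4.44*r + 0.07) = 0.71*r^3 + 3.07*r^2 + 8.33*r + 6.84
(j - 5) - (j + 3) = -8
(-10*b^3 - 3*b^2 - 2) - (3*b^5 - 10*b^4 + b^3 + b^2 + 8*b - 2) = -3*b^5 + 10*b^4 - 11*b^3 - 4*b^2 - 8*b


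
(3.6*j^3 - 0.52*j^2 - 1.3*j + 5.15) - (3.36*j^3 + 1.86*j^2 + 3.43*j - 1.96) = 0.24*j^3 - 2.38*j^2 - 4.73*j + 7.11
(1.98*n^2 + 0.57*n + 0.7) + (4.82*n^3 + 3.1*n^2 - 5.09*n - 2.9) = 4.82*n^3 + 5.08*n^2 - 4.52*n - 2.2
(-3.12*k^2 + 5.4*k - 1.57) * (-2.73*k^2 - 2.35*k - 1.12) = 8.5176*k^4 - 7.41*k^3 - 4.9095*k^2 - 2.3585*k + 1.7584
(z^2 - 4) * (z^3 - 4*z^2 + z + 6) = z^5 - 4*z^4 - 3*z^3 + 22*z^2 - 4*z - 24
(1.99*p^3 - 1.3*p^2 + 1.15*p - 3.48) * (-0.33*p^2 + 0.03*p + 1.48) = -0.6567*p^5 + 0.4887*p^4 + 2.5267*p^3 - 0.7411*p^2 + 1.5976*p - 5.1504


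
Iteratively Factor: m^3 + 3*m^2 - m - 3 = (m - 1)*(m^2 + 4*m + 3) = (m - 1)*(m + 3)*(m + 1)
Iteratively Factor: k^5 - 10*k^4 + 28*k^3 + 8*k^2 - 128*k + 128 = (k - 4)*(k^4 - 6*k^3 + 4*k^2 + 24*k - 32) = (k - 4)*(k - 2)*(k^3 - 4*k^2 - 4*k + 16) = (k - 4)*(k - 2)*(k + 2)*(k^2 - 6*k + 8) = (k - 4)*(k - 2)^2*(k + 2)*(k - 4)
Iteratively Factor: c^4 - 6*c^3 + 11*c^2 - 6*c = (c)*(c^3 - 6*c^2 + 11*c - 6) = c*(c - 1)*(c^2 - 5*c + 6) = c*(c - 2)*(c - 1)*(c - 3)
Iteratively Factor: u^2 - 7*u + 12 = (u - 3)*(u - 4)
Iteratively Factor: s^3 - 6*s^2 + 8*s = (s)*(s^2 - 6*s + 8) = s*(s - 4)*(s - 2)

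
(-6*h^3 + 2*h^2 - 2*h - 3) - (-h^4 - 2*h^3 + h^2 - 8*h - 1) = h^4 - 4*h^3 + h^2 + 6*h - 2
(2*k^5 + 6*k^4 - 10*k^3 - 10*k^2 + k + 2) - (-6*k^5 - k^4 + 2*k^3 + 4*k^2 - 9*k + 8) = 8*k^5 + 7*k^4 - 12*k^3 - 14*k^2 + 10*k - 6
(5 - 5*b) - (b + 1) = 4 - 6*b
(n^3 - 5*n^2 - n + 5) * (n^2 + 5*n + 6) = n^5 - 20*n^3 - 30*n^2 + 19*n + 30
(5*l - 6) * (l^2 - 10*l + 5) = 5*l^3 - 56*l^2 + 85*l - 30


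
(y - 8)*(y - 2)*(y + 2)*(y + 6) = y^4 - 2*y^3 - 52*y^2 + 8*y + 192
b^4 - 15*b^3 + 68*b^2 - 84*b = b*(b - 7)*(b - 6)*(b - 2)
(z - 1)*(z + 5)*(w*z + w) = w*z^3 + 5*w*z^2 - w*z - 5*w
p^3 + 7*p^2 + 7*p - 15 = (p - 1)*(p + 3)*(p + 5)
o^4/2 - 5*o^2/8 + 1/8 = (o/2 + 1/2)*(o - 1)*(o - 1/2)*(o + 1/2)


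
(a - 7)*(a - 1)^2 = a^3 - 9*a^2 + 15*a - 7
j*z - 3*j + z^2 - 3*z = (j + z)*(z - 3)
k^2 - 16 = (k - 4)*(k + 4)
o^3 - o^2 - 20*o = o*(o - 5)*(o + 4)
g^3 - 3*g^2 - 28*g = g*(g - 7)*(g + 4)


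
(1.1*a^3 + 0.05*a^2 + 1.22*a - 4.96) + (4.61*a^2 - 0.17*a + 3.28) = 1.1*a^3 + 4.66*a^2 + 1.05*a - 1.68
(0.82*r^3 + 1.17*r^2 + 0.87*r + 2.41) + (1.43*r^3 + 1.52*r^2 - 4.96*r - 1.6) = 2.25*r^3 + 2.69*r^2 - 4.09*r + 0.81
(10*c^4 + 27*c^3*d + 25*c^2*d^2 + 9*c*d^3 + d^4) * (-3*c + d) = -30*c^5 - 71*c^4*d - 48*c^3*d^2 - 2*c^2*d^3 + 6*c*d^4 + d^5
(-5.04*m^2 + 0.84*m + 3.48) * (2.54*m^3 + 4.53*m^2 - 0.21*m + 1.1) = -12.8016*m^5 - 20.6976*m^4 + 13.7028*m^3 + 10.044*m^2 + 0.1932*m + 3.828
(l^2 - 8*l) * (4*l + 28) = 4*l^3 - 4*l^2 - 224*l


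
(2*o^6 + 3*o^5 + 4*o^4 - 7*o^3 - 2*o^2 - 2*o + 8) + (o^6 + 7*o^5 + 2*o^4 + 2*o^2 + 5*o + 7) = 3*o^6 + 10*o^5 + 6*o^4 - 7*o^3 + 3*o + 15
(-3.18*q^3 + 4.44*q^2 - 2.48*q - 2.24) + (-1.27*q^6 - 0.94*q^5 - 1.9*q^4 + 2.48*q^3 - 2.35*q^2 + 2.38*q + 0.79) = -1.27*q^6 - 0.94*q^5 - 1.9*q^4 - 0.7*q^3 + 2.09*q^2 - 0.1*q - 1.45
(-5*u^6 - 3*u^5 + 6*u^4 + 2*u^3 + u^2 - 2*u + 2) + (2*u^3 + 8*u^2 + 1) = -5*u^6 - 3*u^5 + 6*u^4 + 4*u^3 + 9*u^2 - 2*u + 3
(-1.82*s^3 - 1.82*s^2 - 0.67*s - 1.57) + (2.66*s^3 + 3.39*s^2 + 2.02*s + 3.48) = 0.84*s^3 + 1.57*s^2 + 1.35*s + 1.91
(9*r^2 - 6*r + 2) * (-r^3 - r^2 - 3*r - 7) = -9*r^5 - 3*r^4 - 23*r^3 - 47*r^2 + 36*r - 14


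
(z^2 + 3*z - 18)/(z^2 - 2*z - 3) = (z + 6)/(z + 1)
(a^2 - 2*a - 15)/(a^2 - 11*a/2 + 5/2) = 2*(a + 3)/(2*a - 1)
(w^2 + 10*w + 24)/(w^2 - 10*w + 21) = (w^2 + 10*w + 24)/(w^2 - 10*w + 21)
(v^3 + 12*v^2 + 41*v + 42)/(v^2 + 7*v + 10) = (v^2 + 10*v + 21)/(v + 5)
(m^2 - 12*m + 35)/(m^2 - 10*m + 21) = (m - 5)/(m - 3)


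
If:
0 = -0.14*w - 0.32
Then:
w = -2.29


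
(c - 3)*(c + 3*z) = c^2 + 3*c*z - 3*c - 9*z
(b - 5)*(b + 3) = b^2 - 2*b - 15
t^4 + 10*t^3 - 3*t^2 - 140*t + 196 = (t - 2)^2*(t + 7)^2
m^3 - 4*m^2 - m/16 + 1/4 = (m - 4)*(m - 1/4)*(m + 1/4)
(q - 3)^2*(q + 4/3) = q^3 - 14*q^2/3 + q + 12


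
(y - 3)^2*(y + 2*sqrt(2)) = y^3 - 6*y^2 + 2*sqrt(2)*y^2 - 12*sqrt(2)*y + 9*y + 18*sqrt(2)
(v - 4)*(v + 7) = v^2 + 3*v - 28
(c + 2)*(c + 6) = c^2 + 8*c + 12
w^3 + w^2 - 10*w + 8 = (w - 2)*(w - 1)*(w + 4)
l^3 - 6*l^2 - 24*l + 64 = (l - 8)*(l - 2)*(l + 4)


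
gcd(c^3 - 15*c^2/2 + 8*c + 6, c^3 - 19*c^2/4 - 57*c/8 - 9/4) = c^2 - 11*c/2 - 3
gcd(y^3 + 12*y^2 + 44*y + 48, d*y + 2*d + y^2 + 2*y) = y + 2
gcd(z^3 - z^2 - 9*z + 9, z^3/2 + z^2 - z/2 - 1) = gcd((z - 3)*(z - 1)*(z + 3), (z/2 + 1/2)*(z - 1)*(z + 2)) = z - 1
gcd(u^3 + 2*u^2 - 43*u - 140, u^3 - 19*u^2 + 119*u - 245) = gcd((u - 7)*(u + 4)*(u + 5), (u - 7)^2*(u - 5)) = u - 7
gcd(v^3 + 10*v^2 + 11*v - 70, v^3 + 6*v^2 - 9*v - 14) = v^2 + 5*v - 14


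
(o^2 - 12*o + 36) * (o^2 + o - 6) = o^4 - 11*o^3 + 18*o^2 + 108*o - 216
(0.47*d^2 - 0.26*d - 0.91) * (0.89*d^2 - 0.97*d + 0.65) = 0.4183*d^4 - 0.6873*d^3 - 0.2522*d^2 + 0.7137*d - 0.5915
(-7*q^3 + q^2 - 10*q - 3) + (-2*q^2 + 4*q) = -7*q^3 - q^2 - 6*q - 3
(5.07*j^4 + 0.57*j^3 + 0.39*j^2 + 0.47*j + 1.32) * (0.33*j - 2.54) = 1.6731*j^5 - 12.6897*j^4 - 1.3191*j^3 - 0.8355*j^2 - 0.7582*j - 3.3528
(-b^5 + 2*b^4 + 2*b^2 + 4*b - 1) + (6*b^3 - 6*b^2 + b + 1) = -b^5 + 2*b^4 + 6*b^3 - 4*b^2 + 5*b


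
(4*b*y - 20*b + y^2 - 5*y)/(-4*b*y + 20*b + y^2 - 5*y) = (4*b + y)/(-4*b + y)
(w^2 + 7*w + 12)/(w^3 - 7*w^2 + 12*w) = (w^2 + 7*w + 12)/(w*(w^2 - 7*w + 12))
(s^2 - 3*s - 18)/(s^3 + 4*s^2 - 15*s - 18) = (s^2 - 3*s - 18)/(s^3 + 4*s^2 - 15*s - 18)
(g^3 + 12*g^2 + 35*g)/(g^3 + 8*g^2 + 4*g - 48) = g*(g^2 + 12*g + 35)/(g^3 + 8*g^2 + 4*g - 48)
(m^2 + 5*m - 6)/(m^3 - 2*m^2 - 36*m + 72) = (m - 1)/(m^2 - 8*m + 12)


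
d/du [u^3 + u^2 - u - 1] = 3*u^2 + 2*u - 1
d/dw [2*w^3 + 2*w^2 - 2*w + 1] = 6*w^2 + 4*w - 2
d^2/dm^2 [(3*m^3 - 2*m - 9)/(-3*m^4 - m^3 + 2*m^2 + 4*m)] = 2*(-27*m^9 + 54*m^7 + 600*m^6 + 339*m^5 - 372*m^4 - 392*m^3 + 216*m + 144)/(m^3*(27*m^9 + 27*m^8 - 45*m^7 - 143*m^6 - 42*m^5 + 144*m^4 + 184*m^3 - 96*m - 64))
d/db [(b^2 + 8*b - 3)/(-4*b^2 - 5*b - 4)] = (27*b^2 - 32*b - 47)/(16*b^4 + 40*b^3 + 57*b^2 + 40*b + 16)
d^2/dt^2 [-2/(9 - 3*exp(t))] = 2*(exp(t) + 3)*exp(t)/(3*(exp(t) - 3)^3)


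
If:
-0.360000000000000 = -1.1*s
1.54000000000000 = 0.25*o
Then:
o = 6.16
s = 0.33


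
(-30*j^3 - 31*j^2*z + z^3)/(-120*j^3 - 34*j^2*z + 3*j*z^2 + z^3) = (j + z)/(4*j + z)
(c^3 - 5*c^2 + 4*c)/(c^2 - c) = c - 4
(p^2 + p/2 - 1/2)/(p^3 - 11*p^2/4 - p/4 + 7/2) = 2*(2*p - 1)/(4*p^2 - 15*p + 14)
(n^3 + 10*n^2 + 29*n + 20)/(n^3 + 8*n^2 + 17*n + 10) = (n + 4)/(n + 2)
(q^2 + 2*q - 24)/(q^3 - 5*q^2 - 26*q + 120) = (q + 6)/(q^2 - q - 30)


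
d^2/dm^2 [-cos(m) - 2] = cos(m)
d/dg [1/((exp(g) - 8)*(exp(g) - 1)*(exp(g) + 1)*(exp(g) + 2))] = (-4*exp(3*g) + 18*exp(2*g) + 34*exp(g) - 6)*exp(g)/(exp(8*g) - 12*exp(7*g) + 2*exp(6*g) + 216*exp(5*g) + 249*exp(4*g) - 396*exp(3*g) - 508*exp(2*g) + 192*exp(g) + 256)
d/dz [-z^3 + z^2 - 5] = z*(2 - 3*z)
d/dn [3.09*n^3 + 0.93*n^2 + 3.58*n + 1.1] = 9.27*n^2 + 1.86*n + 3.58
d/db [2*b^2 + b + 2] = 4*b + 1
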